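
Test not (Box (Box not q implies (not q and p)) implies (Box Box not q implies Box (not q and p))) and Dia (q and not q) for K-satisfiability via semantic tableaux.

Unsatisfiable (every branch closes)

1. not (Box (Box not q implies (not q and p)) implies (Box Box not q implies Box (not q and p))) and Dia (q and not q), w0
2. not (Box (Box not q implies (not q and p)) implies (Box Box not q implies Box (not q and p))), w0
3. Dia (q and not q), w0
4. Box (Box not q implies (not q and p)), w0
5. not (Box Box not q implies Box (not q and p)), w0
6. Box Box not q, w0
7. not Box (not q and p), w0
8. q and not q, w1
9. q, w1
10. not q, w1
Accessibility: w0Rw1
Branch closes: q and not q both at w1.
Every branch closes; the branch above is one of them.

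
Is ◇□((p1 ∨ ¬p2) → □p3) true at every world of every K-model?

Tableau for the negation ¬◇□((p1 ∨ ¬p2) → □p3):
1. ¬◇□((p1 ∨ ¬p2) → □p3), u
The negation has an open branch (countermodel exists).

Not valid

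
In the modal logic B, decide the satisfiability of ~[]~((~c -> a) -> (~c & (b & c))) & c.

1. ~[]~((~c -> a) -> (~c & (b & c))) & c, w0
2. ~[]~((~c -> a) -> (~c & (b & c))), w0
3. c, w0
4. (~c -> a) -> (~c & (b & c)), w1
5. ~(~c -> a), w1
6. ~c, w1
7. ~a, w1
Accessibility: w0Rw0, w0Rw1, w1Rw0, w1Rw1

Satisfiable (open branch found)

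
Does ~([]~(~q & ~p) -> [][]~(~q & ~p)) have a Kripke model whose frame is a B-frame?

Yes, satisfiable

1. ~([]~(~q & ~p) -> [][]~(~q & ~p)), u
2. []~(~q & ~p), u   [~->-rule on 1]
3. ~[][]~(~q & ~p), u   [~->-rule on 1]
4. ~(~q & ~p), u   [[]-rule on 2 via uRu]
5. p, u   [~&-rule on 4 (branches; this branch)]
6. ~[]~(~q & ~p), v   [~[]-rule on 3: fresh world v, uRv]
7. ~(~q & ~p), v   [[]-rule on 2 via uRv]
8. p, v   [~&-rule on 7 (branches; this branch)]
9. ~q & ~p, w   [~[]-rule on 6: fresh world w, vRw]
10. ~q, w   [&-rule on 9]
11. ~p, w   [&-rule on 9]
Accessibility: uRu, uRv, vRu, vRv, vRw, wRv, wRw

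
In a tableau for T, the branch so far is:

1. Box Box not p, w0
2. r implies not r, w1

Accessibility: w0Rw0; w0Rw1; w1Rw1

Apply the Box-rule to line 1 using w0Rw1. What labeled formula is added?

Box not p, w1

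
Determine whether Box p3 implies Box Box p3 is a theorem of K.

Tableau for the negation not (Box p3 implies Box Box p3):
1. not (Box p3 implies Box Box p3), 0
2. Box p3, 0   [neg-implies-rule on 1]
3. not Box Box p3, 0   [neg-implies-rule on 1]
4. not Box p3, 1   [neg-Box-rule on 3: fresh world 1, 0R1]
5. p3, 1   [Box-rule on 2 via 0R1]
6. not p3, 2   [neg-Box-rule on 4: fresh world 2, 1R2]
Accessibility: 0R1, 1R2
The negation has an open branch (countermodel exists).

Invalid (countermodel exists)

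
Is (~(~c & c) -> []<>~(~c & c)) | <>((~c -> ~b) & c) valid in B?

Tableau for the negation ~((~(~c & c) -> []<>~(~c & c)) | <>((~c -> ~b) & c)):
1. ~((~(~c & c) -> []<>~(~c & c)) | <>((~c -> ~b) & c)), u
2. ~(~(~c & c) -> []<>~(~c & c)), u
3. ~<>((~c -> ~b) & c), u
4. ~(~c & c), u
5. ~[]<>~(~c & c), u
6. ~((~c -> ~b) & c), u
7. ~c, u
8. ~(~c -> ~b), u
9. b, u
10. ~<>~(~c & c), v
11. ~((~c -> ~b) & c), v
12. ~c & c, u
13. c, u
Accessibility: uRu, uRv, vRu, vRv
Branch closes: c and ~c both at u.
All branches of the negation close; one closing branch shown above.

Valid in B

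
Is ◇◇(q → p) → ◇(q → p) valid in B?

Invalid (countermodel exists)

Tableau for the negation ¬(◇◇(q → p) → ◇(q → p)):
1. ¬(◇◇(q → p) → ◇(q → p)), w0
2. ◇◇(q → p), w0
3. ¬◇(q → p), w0
4. ¬(q → p), w0
5. q, w0
6. ¬p, w0
7. ◇(q → p), w1
8. ¬(q → p), w1
9. q, w1
10. ¬p, w1
11. q → p, w2
12. p, w2
Accessibility: w0Rw0, w0Rw1, w1Rw0, w1Rw1, w1Rw2, w2Rw1, w2Rw2
The negation has an open branch (countermodel exists).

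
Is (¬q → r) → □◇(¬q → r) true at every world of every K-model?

Not valid

Tableau for the negation ¬((¬q → r) → □◇(¬q → r)):
1. ¬((¬q → r) → □◇(¬q → r)), u
2. ¬q → r, u   [¬→-rule on 1]
3. ¬□◇(¬q → r), u   [¬→-rule on 1]
4. r, u   [→-rule on 2 (branches; this branch)]
5. ¬◇(¬q → r), v   [¬□-rule on 3: fresh world v, uRv]
Accessibility: uRv
The negation has an open branch (countermodel exists).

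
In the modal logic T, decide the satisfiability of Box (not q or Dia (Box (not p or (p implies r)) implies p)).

1. Box (not q or Dia (Box (not p or (p implies r)) implies p)), 0
2. not q or Dia (Box (not p or (p implies r)) implies p), 0   [Box-rule on 1 via 0R0]
3. Dia (Box (not p or (p implies r)) implies p), 0   [or-rule on 2 (branches; this branch)]
4. Box (not p or (p implies r)) implies p, 1   [Dia-rule on 3: fresh world 1, 0R1]
5. not q or Dia (Box (not p or (p implies r)) implies p), 1   [Box-rule on 1 via 0R1]
6. p, 1   [implies-rule on 4 (branches; this branch)]
7. Dia (Box (not p or (p implies r)) implies p), 1   [or-rule on 5 (branches; this branch)]
8. Box (not p or (p implies r)) implies p, 2   [Dia-rule on 7: fresh world 2, 1R2]
9. p, 2   [implies-rule on 8 (branches; this branch)]
Accessibility: 0R0, 0R1, 1R1, 1R2, 2R2

Yes, satisfiable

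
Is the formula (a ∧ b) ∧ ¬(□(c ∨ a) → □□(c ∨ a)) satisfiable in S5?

Unsatisfiable

1. (a ∧ b) ∧ ¬(□(c ∨ a) → □□(c ∨ a)), 0
2. a ∧ b, 0   [∧-rule on 1]
3. ¬(□(c ∨ a) → □□(c ∨ a)), 0   [∧-rule on 1]
4. a, 0   [∧-rule on 2]
5. b, 0   [∧-rule on 2]
6. □(c ∨ a), 0   [¬→-rule on 3]
7. ¬□□(c ∨ a), 0   [¬→-rule on 3]
8. c ∨ a, 0   [□-rule on 6 via 0R0]
9. ¬□(c ∨ a), 1   [¬□-rule on 7: fresh world 1, 0R1]
10. c ∨ a, 1   [□-rule on 6 via 0R1]
11. a, 1   [∨-rule on 10 (branches; this branch)]
12. ¬(c ∨ a), 2   [¬□-rule on 9: fresh world 2, 1R2]
13. ¬c, 2   [¬∨-rule on 12]
14. ¬a, 2   [¬∨-rule on 12]
15. c ∨ a, 2   [□-rule on 6 via 0R2]
16. a, 2   [∨-rule on 15 (branches; this branch)]
Accessibility: 0R0, 0R1, 0R2, 1R0, 1R1, 1R2, 2R0, 2R1, 2R2
Branch closes: a and ¬a both at 2.
All branches of the tableau close; one closing branch shown above.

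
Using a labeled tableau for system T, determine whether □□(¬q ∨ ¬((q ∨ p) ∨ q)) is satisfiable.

Satisfiable

1. □□(¬q ∨ ¬((q ∨ p) ∨ q)), u
2. □(¬q ∨ ¬((q ∨ p) ∨ q)), u
3. ¬q ∨ ¬((q ∨ p) ∨ q), u
4. ¬((q ∨ p) ∨ q), u
5. ¬(q ∨ p), u
6. ¬q, u
7. ¬p, u
Accessibility: uRu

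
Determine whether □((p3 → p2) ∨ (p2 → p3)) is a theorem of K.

Tableau for the negation ¬□((p3 → p2) ∨ (p2 → p3)):
1. ¬□((p3 → p2) ∨ (p2 → p3)), u
2. ¬((p3 → p2) ∨ (p2 → p3)), v
3. ¬(p3 → p2), v
4. ¬(p2 → p3), v
5. p3, v
6. ¬p2, v
7. p2, v
8. ¬p3, v
Accessibility: uRv
Branch closes: p2 and ¬p2 both at v.
Every branch of the negation's tableau closes; the branch above is one of them.

Yes, valid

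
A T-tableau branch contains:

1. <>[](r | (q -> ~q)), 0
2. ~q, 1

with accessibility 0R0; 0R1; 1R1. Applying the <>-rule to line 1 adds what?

a fresh world 2 with 0R2, and [](r | (q -> ~q)) at 2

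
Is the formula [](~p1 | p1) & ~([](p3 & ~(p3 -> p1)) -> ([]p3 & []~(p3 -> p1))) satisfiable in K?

Unsatisfiable

1. [](~p1 | p1) & ~([](p3 & ~(p3 -> p1)) -> ([]p3 & []~(p3 -> p1))), u
2. [](~p1 | p1), u
3. ~([](p3 & ~(p3 -> p1)) -> ([]p3 & []~(p3 -> p1))), u
4. [](p3 & ~(p3 -> p1)), u
5. ~([]p3 & []~(p3 -> p1)), u
6. ~[]~(p3 -> p1), u
7. p3 -> p1, v
8. ~p1 | p1, v
9. p3 & ~(p3 -> p1), v
10. p3, v
11. ~(p3 -> p1), v
12. ~p1, v
13. p1, v
Accessibility: uRv
Branch closes: p1 and ~p1 both at v.
Every branch closes; the branch above is one of them.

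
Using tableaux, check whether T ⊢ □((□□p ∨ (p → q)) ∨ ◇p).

Yes, valid

Tableau for the negation ¬□((□□p ∨ (p → q)) ∨ ◇p):
1. ¬□((□□p ∨ (p → q)) ∨ ◇p), 0
2. ¬((□□p ∨ (p → q)) ∨ ◇p), 1
3. ¬(□□p ∨ (p → q)), 1
4. ¬◇p, 1
5. ¬□□p, 1
6. ¬(p → q), 1
7. p, 1
8. ¬q, 1
9. ¬p, 1
Accessibility: 0R0, 0R1, 1R1
Branch closes: p and ¬p both at 1.
All branches of the negation close; one closing branch shown above.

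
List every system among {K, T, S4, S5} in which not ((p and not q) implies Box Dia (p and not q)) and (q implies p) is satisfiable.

S4-tableau for the formula:
1. not ((p and not q) implies Box Dia (p and not q)) and (q implies p), u
2. not ((p and not q) implies Box Dia (p and not q)), u
3. q implies p, u
4. p and not q, u
5. not Box Dia (p and not q), u
6. p, u
7. not q, u
8. not Dia (p and not q), v
9. not (p and not q), v
10. q, v
Accessibility: uRu, uRv, vRv
Complete open branch: satisfiable in S4, hence also in K, T (this S4-model is also a K-model and a T-model).
S5-tableau for the formula:
1. not ((p and not q) implies Box Dia (p and not q)) and (q implies p), u
2. not ((p and not q) implies Box Dia (p and not q)), u
3. q implies p, u
4. p and not q, u
5. not Box Dia (p and not q), u
6. p, u
7. not q, u
8. not Dia (p and not q), v
9. not (p and not q), u
10. not (p and not q), v
11. q, u
Accessibility: uRu, uRv, vRu, vRv
Branch closes: q and not q both at u.
Every branch closes (one shown): unsatisfiable in S5.

K, T, S4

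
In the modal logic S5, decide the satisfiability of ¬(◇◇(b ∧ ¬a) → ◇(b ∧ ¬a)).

Unsatisfiable

1. ¬(◇◇(b ∧ ¬a) → ◇(b ∧ ¬a)), u
2. ◇◇(b ∧ ¬a), u   [¬→-rule on 1]
3. ¬◇(b ∧ ¬a), u   [¬→-rule on 1]
4. ¬(b ∧ ¬a), u   [¬◇-rule on 3 via uRu]
5. a, u   [¬∧-rule on 4 (branches; this branch)]
6. ◇(b ∧ ¬a), v   [◇-rule on 2: fresh world v, uRv]
7. ¬(b ∧ ¬a), v   [¬◇-rule on 3 via uRv]
8. a, v   [¬∧-rule on 7 (branches; this branch)]
9. b ∧ ¬a, w   [◇-rule on 6: fresh world w, vRw]
10. b, w   [∧-rule on 9]
11. ¬a, w   [∧-rule on 9]
12. ¬(b ∧ ¬a), w   [¬◇-rule on 3 via uRw]
13. a, w   [¬∧-rule on 12 (branches; this branch)]
Accessibility: uRu, uRv, uRw, vRu, vRv, vRw, wRu, wRv, wRw
Branch closes: a and ¬a both at w.
All branches of the tableau close; one closing branch shown above.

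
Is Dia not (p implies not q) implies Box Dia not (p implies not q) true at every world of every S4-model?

No, not valid

Tableau for the negation not (Dia not (p implies not q) implies Box Dia not (p implies not q)):
1. not (Dia not (p implies not q) implies Box Dia not (p implies not q)), u
2. Dia not (p implies not q), u
3. not Box Dia not (p implies not q), u
4. not (p implies not q), v
5. p, v
6. q, v
7. not Dia not (p implies not q), w
8. p implies not q, w
9. not q, w
Accessibility: uRu, uRv, uRw, vRv, wRw
The negation has an open branch (countermodel exists).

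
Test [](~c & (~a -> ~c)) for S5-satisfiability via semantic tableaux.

1. [](~c & (~a -> ~c)), u
2. ~c & (~a -> ~c), u
3. ~c, u
4. ~a -> ~c, u
Accessibility: uRu

Satisfiable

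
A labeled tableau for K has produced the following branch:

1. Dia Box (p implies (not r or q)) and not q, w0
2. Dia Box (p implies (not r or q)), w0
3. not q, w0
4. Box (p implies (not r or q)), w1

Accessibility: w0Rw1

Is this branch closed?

No world carries both an atom and its negation.

Open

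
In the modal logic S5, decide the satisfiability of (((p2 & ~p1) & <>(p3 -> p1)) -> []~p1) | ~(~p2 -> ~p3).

Satisfiable (open branch found)

1. (((p2 & ~p1) & <>(p3 -> p1)) -> []~p1) | ~(~p2 -> ~p3), u
2. ~(~p2 -> ~p3), u   [|-rule on 1 (branches; this branch)]
3. ~p2, u   [~->-rule on 2]
4. p3, u   [~->-rule on 2]
Accessibility: uRu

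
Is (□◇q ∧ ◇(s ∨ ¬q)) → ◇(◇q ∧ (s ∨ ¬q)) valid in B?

Tableau for the negation ¬((□◇q ∧ ◇(s ∨ ¬q)) → ◇(◇q ∧ (s ∨ ¬q))):
1. ¬((□◇q ∧ ◇(s ∨ ¬q)) → ◇(◇q ∧ (s ∨ ¬q))), w0
2. □◇q ∧ ◇(s ∨ ¬q), w0
3. ¬◇(◇q ∧ (s ∨ ¬q)), w0
4. □◇q, w0
5. ◇(s ∨ ¬q), w0
6. ¬(◇q ∧ (s ∨ ¬q)), w0
7. ◇q, w0
8. ¬◇q, w0
9. ¬q, w0
10. s ∨ ¬q, w1
11. ¬(◇q ∧ (s ∨ ¬q)), w1
12. ◇q, w1
13. ¬q, w1
14. ¬◇q, w1
15. q, w2
16. ¬(◇q ∧ (s ∨ ¬q)), w2
17. ◇q, w2
18. ¬q, w2
Accessibility: w0Rw0, w0Rw1, w0Rw2, w1Rw0, w1Rw1, w2Rw0, w2Rw2
Branch closes: q and ¬q both at w2.
Every branch of the negation's tableau closes; the branch above is one of them.

Yes, valid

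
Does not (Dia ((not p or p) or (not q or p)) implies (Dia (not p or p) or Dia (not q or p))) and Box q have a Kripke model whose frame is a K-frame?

Unsatisfiable

1. not (Dia ((not p or p) or (not q or p)) implies (Dia (not p or p) or Dia (not q or p))) and Box q, w0
2. not (Dia ((not p or p) or (not q or p)) implies (Dia (not p or p) or Dia (not q or p))), w0   [and-rule on 1]
3. Box q, w0   [and-rule on 1]
4. Dia ((not p or p) or (not q or p)), w0   [neg-implies-rule on 2]
5. not (Dia (not p or p) or Dia (not q or p)), w0   [neg-implies-rule on 2]
6. not Dia (not p or p), w0   [neg-or-rule on 5]
7. not Dia (not q or p), w0   [neg-or-rule on 5]
8. (not p or p) or (not q or p), w1   [Dia-rule on 4: fresh world w1, w0Rw1]
9. q, w1   [Box-rule on 3 via w0Rw1]
10. not (not p or p), w1   [neg-Dia-rule on 6 via w0Rw1]
11. p, w1   [neg-or-rule on 10]
12. not p, w1   [neg-or-rule on 10]
Accessibility: w0Rw1
Branch closes: p and not p both at w1.
Every branch closes; the branch above is one of them.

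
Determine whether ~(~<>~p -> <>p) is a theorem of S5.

Tableau for the negation ~<>~p -> <>p:
1. ~<>~p -> <>p, u
2. <>p, u
3. p, v
Accessibility: uRu, uRv, vRu, vRv
The negation has an open branch (countermodel exists).

Not valid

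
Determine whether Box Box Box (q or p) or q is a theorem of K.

Tableau for the negation not (Box Box Box (q or p) or q):
1. not (Box Box Box (q or p) or q), w0
2. not Box Box Box (q or p), w0   [neg-or-rule on 1]
3. not q, w0   [neg-or-rule on 1]
4. not Box Box (q or p), w1   [neg-Box-rule on 2: fresh world w1, w0Rw1]
5. not Box (q or p), w2   [neg-Box-rule on 4: fresh world w2, w1Rw2]
6. not (q or p), w3   [neg-Box-rule on 5: fresh world w3, w2Rw3]
7. not q, w3   [neg-or-rule on 6]
8. not p, w3   [neg-or-rule on 6]
Accessibility: w0Rw1, w1Rw2, w2Rw3
The negation has an open branch (countermodel exists).

Not valid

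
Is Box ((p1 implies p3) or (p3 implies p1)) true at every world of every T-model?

Tableau for the negation not Box ((p1 implies p3) or (p3 implies p1)):
1. not Box ((p1 implies p3) or (p3 implies p1)), w0
2. not ((p1 implies p3) or (p3 implies p1)), w1
3. not (p1 implies p3), w1
4. not (p3 implies p1), w1
5. p1, w1
6. not p3, w1
7. p3, w1
8. not p1, w1
Accessibility: w0Rw0, w0Rw1, w1Rw1
Branch closes: p3 and not p3 both at w1.
Every branch of the negation's tableau closes; the branch above is one of them.

Valid in T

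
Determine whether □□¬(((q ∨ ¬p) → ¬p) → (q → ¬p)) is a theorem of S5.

Not valid

Tableau for the negation ¬□□¬(((q ∨ ¬p) → ¬p) → (q → ¬p)):
1. ¬□□¬(((q ∨ ¬p) → ¬p) → (q → ¬p)), 0
2. ¬□¬(((q ∨ ¬p) → ¬p) → (q → ¬p)), 1
3. ((q ∨ ¬p) → ¬p) → (q → ¬p), 2
4. q → ¬p, 2
5. ¬p, 2
Accessibility: 0R0, 0R1, 0R2, 1R0, 1R1, 1R2, 2R0, 2R1, 2R2
The negation has an open branch (countermodel exists).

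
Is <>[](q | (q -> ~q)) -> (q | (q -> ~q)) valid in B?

Tableau for the negation ~(<>[](q | (q -> ~q)) -> (q | (q -> ~q))):
1. ~(<>[](q | (q -> ~q)) -> (q | (q -> ~q))), w0
2. <>[](q | (q -> ~q)), w0   [~->-rule on 1]
3. ~(q | (q -> ~q)), w0   [~->-rule on 1]
4. ~q, w0   [~|-rule on 3]
5. ~(q -> ~q), w0   [~|-rule on 3]
6. q, w0   [~->-rule on 5]
Accessibility: w0Rw0
Branch closes: q and ~q both at w0.
Every branch of the negation's tableau closes; the branch above is one of them.

Valid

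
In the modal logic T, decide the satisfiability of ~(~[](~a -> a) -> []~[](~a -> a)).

1. ~(~[](~a -> a) -> []~[](~a -> a)), 0
2. ~[](~a -> a), 0
3. ~[]~[](~a -> a), 0
4. ~(~a -> a), 1
5. ~a, 1
6. [](~a -> a), 2
7. ~a -> a, 2
8. a, 2
Accessibility: 0R0, 0R1, 0R2, 1R1, 2R2

Yes, satisfiable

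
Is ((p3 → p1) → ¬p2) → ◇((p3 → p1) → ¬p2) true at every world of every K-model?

Tableau for the negation ¬(((p3 → p1) → ¬p2) → ◇((p3 → p1) → ¬p2)):
1. ¬(((p3 → p1) → ¬p2) → ◇((p3 → p1) → ¬p2)), w0
2. (p3 → p1) → ¬p2, w0
3. ¬◇((p3 → p1) → ¬p2), w0
4. ¬p2, w0
The negation has an open branch (countermodel exists).

Not valid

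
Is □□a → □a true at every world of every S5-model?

Valid

Tableau for the negation ¬(□□a → □a):
1. ¬(□□a → □a), 0
2. □□a, 0   [¬→-rule on 1]
3. ¬□a, 0   [¬→-rule on 1]
4. □a, 0   [□-rule on 2 via 0R0]
5. a, 0   [□-rule on 4 via 0R0]
6. ¬a, 1   [¬□-rule on 3: fresh world 1, 0R1]
7. □a, 1   [□-rule on 2 via 0R1]
8. a, 1   [□-rule on 4 via 0R1]
Accessibility: 0R0, 0R1, 1R0, 1R1
Branch closes: a and ¬a both at 1.
Every branch of the negation's tableau closes; the branch above is one of them.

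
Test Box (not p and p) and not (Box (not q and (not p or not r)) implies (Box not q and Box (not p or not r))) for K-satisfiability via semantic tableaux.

1. Box (not p and p) and not (Box (not q and (not p or not r)) implies (Box not q and Box (not p or not r))), 0
2. Box (not p and p), 0
3. not (Box (not q and (not p or not r)) implies (Box not q and Box (not p or not r))), 0
4. Box (not q and (not p or not r)), 0
5. not (Box not q and Box (not p or not r)), 0
6. not Box (not p or not r), 0
7. not (not p or not r), 1
8. p, 1
9. r, 1
10. not p and p, 1
11. not p, 1
Accessibility: 0R1
Branch closes: p and not p both at 1.
Every branch closes; the branch above is one of them.

Unsatisfiable (every branch closes)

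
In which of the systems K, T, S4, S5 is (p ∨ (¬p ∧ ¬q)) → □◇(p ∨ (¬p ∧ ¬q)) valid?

S5-tableau for the negation ¬((p ∨ (¬p ∧ ¬q)) → □◇(p ∨ (¬p ∧ ¬q))):
1. ¬((p ∨ (¬p ∧ ¬q)) → □◇(p ∨ (¬p ∧ ¬q))), 0
2. p ∨ (¬p ∧ ¬q), 0   [¬→-rule on 1]
3. ¬□◇(p ∨ (¬p ∧ ¬q)), 0   [¬→-rule on 1]
4. ¬p ∧ ¬q, 0   [∨-rule on 2 (branches; this branch)]
5. ¬p, 0   [∧-rule on 4]
6. ¬q, 0   [∧-rule on 4]
7. ¬◇(p ∨ (¬p ∧ ¬q)), 1   [¬□-rule on 3: fresh world 1, 0R1]
8. ¬(p ∨ (¬p ∧ ¬q)), 0   [¬◇-rule on 7 via 1R0]
9. ¬(¬p ∧ ¬q), 0   [¬∨-rule on 8]
10. ¬(p ∨ (¬p ∧ ¬q)), 1   [¬◇-rule on 7 via 1R1]
11. ¬p, 1   [¬∨-rule on 10]
12. ¬(¬p ∧ ¬q), 1   [¬∨-rule on 10]
13. q, 0   [¬∧-rule on 9 (branches; this branch)]
Accessibility: 0R0, 0R1, 1R0, 1R1
Branch closes: q and ¬q both at 0.
Every branch closes (one shown): valid in S5.
S4-tableau for the negation ¬((p ∨ (¬p ∧ ¬q)) → □◇(p ∨ (¬p ∧ ¬q))):
1. ¬((p ∨ (¬p ∧ ¬q)) → □◇(p ∨ (¬p ∧ ¬q))), 0
2. p ∨ (¬p ∧ ¬q), 0   [¬→-rule on 1]
3. ¬□◇(p ∨ (¬p ∧ ¬q)), 0   [¬→-rule on 1]
4. ¬p ∧ ¬q, 0   [∨-rule on 2 (branches; this branch)]
5. ¬p, 0   [∧-rule on 4]
6. ¬q, 0   [∧-rule on 4]
7. ¬◇(p ∨ (¬p ∧ ¬q)), 1   [¬□-rule on 3: fresh world 1, 0R1]
8. ¬(p ∨ (¬p ∧ ¬q)), 1   [¬◇-rule on 7 via 1R1]
9. ¬p, 1   [¬∨-rule on 8]
10. ¬(¬p ∧ ¬q), 1   [¬∨-rule on 8]
11. q, 1   [¬∧-rule on 10 (branches; this branch)]
Accessibility: 0R0, 0R1, 1R1
Complete open branch: countermodel on an S4-frame, so not valid in S4, nor in K, T (the same frame is also a K-frame and a T-frame).

S5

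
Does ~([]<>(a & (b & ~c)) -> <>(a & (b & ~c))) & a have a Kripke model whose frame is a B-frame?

1. ~([]<>(a & (b & ~c)) -> <>(a & (b & ~c))) & a, u
2. ~([]<>(a & (b & ~c)) -> <>(a & (b & ~c))), u   [&-rule on 1]
3. a, u   [&-rule on 1]
4. []<>(a & (b & ~c)), u   [~->-rule on 2]
5. ~<>(a & (b & ~c)), u   [~->-rule on 2]
6. <>(a & (b & ~c)), u   [[]-rule on 4 via uRu]
7. ~(a & (b & ~c)), u   [~<>-rule on 5 via uRu]
8. ~(b & ~c), u   [~&-rule on 7 (branches; this branch)]
9. c, u   [~&-rule on 8 (branches; this branch)]
10. a & (b & ~c), v   [<>-rule on 6: fresh world v, uRv]
11. a, v   [&-rule on 10]
12. b & ~c, v   [&-rule on 10]
13. b, v   [&-rule on 12]
14. ~c, v   [&-rule on 12]
15. <>(a & (b & ~c)), v   [[]-rule on 4 via uRv]
16. ~(a & (b & ~c)), v   [~<>-rule on 5 via uRv]
17. ~(b & ~c), v   [~&-rule on 16 (branches; this branch)]
18. c, v   [~&-rule on 17 (branches; this branch)]
Accessibility: uRu, uRv, vRu, vRv
Branch closes: c and ~c both at v.
Every branch closes; the branch above is one of them.

Unsatisfiable (every branch closes)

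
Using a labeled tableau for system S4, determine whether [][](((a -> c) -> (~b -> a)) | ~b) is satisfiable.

1. [][](((a -> c) -> (~b -> a)) | ~b), 0
2. [](((a -> c) -> (~b -> a)) | ~b), 0
3. ((a -> c) -> (~b -> a)) | ~b, 0
4. ~b, 0
Accessibility: 0R0

Satisfiable (open branch found)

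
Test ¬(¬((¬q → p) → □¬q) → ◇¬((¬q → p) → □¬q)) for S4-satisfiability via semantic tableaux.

No, unsatisfiable

1. ¬(¬((¬q → p) → □¬q) → ◇¬((¬q → p) → □¬q)), w0
2. ¬((¬q → p) → □¬q), w0
3. ¬◇¬((¬q → p) → □¬q), w0
4. ¬q → p, w0
5. ¬□¬q, w0
6. (¬q → p) → □¬q, w0
7. p, w0
8. □¬q, w0
9. ¬q, w0
10. q, w1
11. (¬q → p) → □¬q, w1
12. ¬q, w1
Accessibility: w0Rw0, w0Rw1, w1Rw1
Branch closes: q and ¬q both at w1.
(One branch shown.) All branches close.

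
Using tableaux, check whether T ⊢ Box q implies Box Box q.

Tableau for the negation not (Box q implies Box Box q):
1. not (Box q implies Box Box q), u
2. Box q, u
3. not Box Box q, u
4. q, u
5. not Box q, v
6. q, v
7. not q, w
Accessibility: uRu, uRv, vRv, vRw, wRw
The negation has an open branch (countermodel exists).

Invalid (countermodel exists)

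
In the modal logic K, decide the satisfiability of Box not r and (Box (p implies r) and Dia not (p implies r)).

No, unsatisfiable

1. Box not r and (Box (p implies r) and Dia not (p implies r)), w0
2. Box not r, w0   [and-rule on 1]
3. Box (p implies r) and Dia not (p implies r), w0   [and-rule on 1]
4. Box (p implies r), w0   [and-rule on 3]
5. Dia not (p implies r), w0   [and-rule on 3]
6. not (p implies r), w1   [Dia-rule on 5: fresh world w1, w0Rw1]
7. p, w1   [neg-implies-rule on 6]
8. not r, w1   [neg-implies-rule on 6]
9. p implies r, w1   [Box-rule on 4 via w0Rw1]
10. r, w1   [implies-rule on 9 (branches; this branch)]
Accessibility: w0Rw1
Branch closes: r and not r both at w1.
(One branch shown.) All branches close.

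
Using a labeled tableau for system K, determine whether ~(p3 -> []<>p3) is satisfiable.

1. ~(p3 -> []<>p3), 0
2. p3, 0   [~->-rule on 1]
3. ~[]<>p3, 0   [~->-rule on 1]
4. ~<>p3, 1   [~[]-rule on 3: fresh world 1, 0R1]
Accessibility: 0R1

Satisfiable (open branch found)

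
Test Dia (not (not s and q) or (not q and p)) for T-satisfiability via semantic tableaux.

Satisfiable

1. Dia (not (not s and q) or (not q and p)), w0
2. not (not s and q) or (not q and p), w1
3. not q and p, w1
4. not q, w1
5. p, w1
Accessibility: w0Rw0, w0Rw1, w1Rw1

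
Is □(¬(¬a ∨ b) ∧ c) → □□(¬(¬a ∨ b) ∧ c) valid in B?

No, not valid

Tableau for the negation ¬(□(¬(¬a ∨ b) ∧ c) → □□(¬(¬a ∨ b) ∧ c)):
1. ¬(□(¬(¬a ∨ b) ∧ c) → □□(¬(¬a ∨ b) ∧ c)), u
2. □(¬(¬a ∨ b) ∧ c), u   [¬→-rule on 1]
3. ¬□□(¬(¬a ∨ b) ∧ c), u   [¬→-rule on 1]
4. ¬(¬a ∨ b) ∧ c, u   [□-rule on 2 via uRu]
5. ¬(¬a ∨ b), u   [∧-rule on 4]
6. c, u   [∧-rule on 4]
7. a, u   [¬∨-rule on 5]
8. ¬b, u   [¬∨-rule on 5]
9. ¬□(¬(¬a ∨ b) ∧ c), v   [¬□-rule on 3: fresh world v, uRv]
10. ¬(¬a ∨ b) ∧ c, v   [□-rule on 2 via uRv]
11. ¬(¬a ∨ b), v   [∧-rule on 10]
12. c, v   [∧-rule on 10]
13. a, v   [¬∨-rule on 11]
14. ¬b, v   [¬∨-rule on 11]
15. ¬(¬(¬a ∨ b) ∧ c), w   [¬□-rule on 9: fresh world w, vRw]
16. ¬c, w   [¬∧-rule on 15 (branches; this branch)]
Accessibility: uRu, uRv, vRu, vRv, vRw, wRv, wRw
The negation has an open branch (countermodel exists).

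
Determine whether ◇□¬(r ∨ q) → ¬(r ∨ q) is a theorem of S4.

Tableau for the negation ¬(◇□¬(r ∨ q) → ¬(r ∨ q)):
1. ¬(◇□¬(r ∨ q) → ¬(r ∨ q)), u
2. ◇□¬(r ∨ q), u
3. r ∨ q, u
4. q, u
5. □¬(r ∨ q), v
6. ¬(r ∨ q), v
7. ¬r, v
8. ¬q, v
Accessibility: uRu, uRv, vRv
The negation has an open branch (countermodel exists).

No, not valid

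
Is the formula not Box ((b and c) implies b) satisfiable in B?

Unsatisfiable (every branch closes)

1. not Box ((b and c) implies b), w0
2. not ((b and c) implies b), w1   [neg-Box-rule on 1: fresh world w1, w0Rw1]
3. b and c, w1   [neg-implies-rule on 2]
4. not b, w1   [neg-implies-rule on 2]
5. b, w1   [and-rule on 3]
6. c, w1   [and-rule on 3]
Accessibility: w0Rw0, w0Rw1, w1Rw0, w1Rw1
Branch closes: b and not b both at w1.
Every branch closes; the branch above is one of them.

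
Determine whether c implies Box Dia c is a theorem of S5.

Tableau for the negation not (c implies Box Dia c):
1. not (c implies Box Dia c), 0
2. c, 0
3. not Box Dia c, 0
4. not Dia c, 1
5. not c, 0
Accessibility: 0R0, 0R1, 1R0, 1R1
Branch closes: c and not c both at 0.
Every branch of the negation's tableau closes; the branch above is one of them.

Yes, valid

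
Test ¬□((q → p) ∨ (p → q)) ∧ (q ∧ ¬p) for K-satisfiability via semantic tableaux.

1. ¬□((q → p) ∨ (p → q)) ∧ (q ∧ ¬p), u
2. ¬□((q → p) ∨ (p → q)), u   [∧-rule on 1]
3. q ∧ ¬p, u   [∧-rule on 1]
4. q, u   [∧-rule on 3]
5. ¬p, u   [∧-rule on 3]
6. ¬((q → p) ∨ (p → q)), v   [¬□-rule on 2: fresh world v, uRv]
7. ¬(q → p), v   [¬∨-rule on 6]
8. ¬(p → q), v   [¬∨-rule on 6]
9. q, v   [¬→-rule on 7]
10. ¬p, v   [¬→-rule on 7]
11. p, v   [¬→-rule on 8]
12. ¬q, v   [¬→-rule on 8]
Accessibility: uRv
Branch closes: p and ¬p both at v.
(One branch shown.) All branches close.

Unsatisfiable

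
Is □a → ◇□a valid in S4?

Yes, valid

Tableau for the negation ¬(□a → ◇□a):
1. ¬(□a → ◇□a), 0
2. □a, 0
3. ¬◇□a, 0
4. a, 0
5. ¬□a, 0
6. ¬a, 1
7. a, 1
Accessibility: 0R0, 0R1, 1R1
Branch closes: a and ¬a both at 1.
Every branch of the negation's tableau closes; the branch above is one of them.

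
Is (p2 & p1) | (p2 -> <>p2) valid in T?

Valid in T

Tableau for the negation ~((p2 & p1) | (p2 -> <>p2)):
1. ~((p2 & p1) | (p2 -> <>p2)), w0
2. ~(p2 & p1), w0   [~|-rule on 1]
3. ~(p2 -> <>p2), w0   [~|-rule on 1]
4. p2, w0   [~->-rule on 3]
5. ~<>p2, w0   [~->-rule on 3]
6. ~p2, w0   [~<>-rule on 5 via w0Rw0]
Accessibility: w0Rw0
Branch closes: p2 and ~p2 both at w0.
All branches of the negation close; one closing branch shown above.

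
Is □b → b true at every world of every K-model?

Tableau for the negation ¬(□b → b):
1. ¬(□b → b), w0
2. □b, w0
3. ¬b, w0
The negation has an open branch (countermodel exists).

No, not valid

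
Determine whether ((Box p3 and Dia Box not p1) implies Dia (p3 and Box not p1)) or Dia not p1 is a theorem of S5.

Yes, valid

Tableau for the negation not (((Box p3 and Dia Box not p1) implies Dia (p3 and Box not p1)) or Dia not p1):
1. not (((Box p3 and Dia Box not p1) implies Dia (p3 and Box not p1)) or Dia not p1), u
2. not ((Box p3 and Dia Box not p1) implies Dia (p3 and Box not p1)), u
3. not Dia not p1, u
4. Box p3 and Dia Box not p1, u
5. not Dia (p3 and Box not p1), u
6. Box p3, u
7. Dia Box not p1, u
8. p1, u
9. not (p3 and Box not p1), u
10. p3, u
11. not Box not p1, u
12. Box not p1, v
13. p1, v
14. not (p3 and Box not p1), v
15. p3, v
16. not p1, u
Accessibility: uRu, uRv, vRu, vRv
Branch closes: p1 and not p1 both at u.
Every branch of the negation's tableau closes; the branch above is one of them.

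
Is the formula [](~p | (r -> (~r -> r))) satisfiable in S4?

Yes, satisfiable

1. [](~p | (r -> (~r -> r))), w0
2. ~p | (r -> (~r -> r)), w0
3. r -> (~r -> r), w0
4. ~r -> r, w0
5. r, w0
Accessibility: w0Rw0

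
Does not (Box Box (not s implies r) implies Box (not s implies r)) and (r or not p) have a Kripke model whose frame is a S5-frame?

Unsatisfiable (every branch closes)

1. not (Box Box (not s implies r) implies Box (not s implies r)) and (r or not p), 0
2. not (Box Box (not s implies r) implies Box (not s implies r)), 0
3. r or not p, 0
4. Box Box (not s implies r), 0
5. not Box (not s implies r), 0
6. Box (not s implies r), 0
7. not s implies r, 0
8. not p, 0
9. r, 0
10. not (not s implies r), 1
11. not s, 1
12. not r, 1
13. Box (not s implies r), 1
14. not s implies r, 1
15. r, 1
Accessibility: 0R0, 0R1, 1R0, 1R1
Branch closes: r and not r both at 1.
Every branch closes; the branch above is one of them.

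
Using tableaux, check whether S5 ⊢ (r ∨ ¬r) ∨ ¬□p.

Valid in S5

Tableau for the negation ¬((r ∨ ¬r) ∨ ¬□p):
1. ¬((r ∨ ¬r) ∨ ¬□p), u
2. ¬(r ∨ ¬r), u
3. □p, u
4. ¬r, u
5. r, u
Accessibility: uRu
Branch closes: r and ¬r both at u.
Every branch of the negation's tableau closes; the branch above is one of them.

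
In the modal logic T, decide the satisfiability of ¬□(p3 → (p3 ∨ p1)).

Unsatisfiable

1. ¬□(p3 → (p3 ∨ p1)), w0
2. ¬(p3 → (p3 ∨ p1)), w1
3. p3, w1
4. ¬(p3 ∨ p1), w1
5. ¬p3, w1
6. ¬p1, w1
Accessibility: w0Rw0, w0Rw1, w1Rw1
Branch closes: p3 and ¬p3 both at w1.
(One branch shown.) All branches close.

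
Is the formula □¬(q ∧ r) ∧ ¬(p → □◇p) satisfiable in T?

1. □¬(q ∧ r) ∧ ¬(p → □◇p), 0
2. □¬(q ∧ r), 0
3. ¬(p → □◇p), 0
4. p, 0
5. ¬□◇p, 0
6. ¬(q ∧ r), 0
7. ¬r, 0
8. ¬◇p, 1
9. ¬(q ∧ r), 1
10. ¬p, 1
11. ¬r, 1
Accessibility: 0R0, 0R1, 1R1

Yes, satisfiable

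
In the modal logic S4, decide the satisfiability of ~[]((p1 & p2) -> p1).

Unsatisfiable

1. ~[]((p1 & p2) -> p1), 0
2. ~((p1 & p2) -> p1), 1
3. p1 & p2, 1
4. ~p1, 1
5. p1, 1
6. p2, 1
Accessibility: 0R0, 0R1, 1R1
Branch closes: p1 and ~p1 both at 1.
All branches of the tableau close; one closing branch shown above.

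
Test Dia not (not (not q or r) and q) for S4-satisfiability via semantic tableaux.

1. Dia not (not (not q or r) and q), 0
2. not (not (not q or r) and q), 1
3. not q, 1
Accessibility: 0R0, 0R1, 1R1

Satisfiable (open branch found)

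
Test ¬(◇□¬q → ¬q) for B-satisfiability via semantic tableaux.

1. ¬(◇□¬q → ¬q), 0
2. ◇□¬q, 0
3. q, 0
4. □¬q, 1
5. ¬q, 0
Accessibility: 0R0, 0R1, 1R0, 1R1
Branch closes: q and ¬q both at 0.
Every branch closes; the branch above is one of them.

Unsatisfiable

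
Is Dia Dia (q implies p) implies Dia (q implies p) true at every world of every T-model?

Tableau for the negation not (Dia Dia (q implies p) implies Dia (q implies p)):
1. not (Dia Dia (q implies p) implies Dia (q implies p)), 0
2. Dia Dia (q implies p), 0
3. not Dia (q implies p), 0
4. not (q implies p), 0
5. q, 0
6. not p, 0
7. Dia (q implies p), 1
8. not (q implies p), 1
9. q, 1
10. not p, 1
11. q implies p, 2
12. p, 2
Accessibility: 0R0, 0R1, 1R1, 1R2, 2R2
The negation has an open branch (countermodel exists).

No, not valid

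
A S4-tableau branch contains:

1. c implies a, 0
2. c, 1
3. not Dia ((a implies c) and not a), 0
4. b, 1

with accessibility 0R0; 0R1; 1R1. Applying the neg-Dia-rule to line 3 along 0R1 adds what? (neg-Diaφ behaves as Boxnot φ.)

neg-Diaφ behaves as Boxnot φ: propagate the negated body to each accessible world.

not ((a implies c) and not a), 1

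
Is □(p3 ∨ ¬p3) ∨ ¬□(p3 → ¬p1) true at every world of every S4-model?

Valid in S4

Tableau for the negation ¬(□(p3 ∨ ¬p3) ∨ ¬□(p3 → ¬p1)):
1. ¬(□(p3 ∨ ¬p3) ∨ ¬□(p3 → ¬p1)), w0
2. ¬□(p3 ∨ ¬p3), w0
3. □(p3 → ¬p1), w0
4. p3 → ¬p1, w0
5. ¬p1, w0
6. ¬(p3 ∨ ¬p3), w1
7. ¬p3, w1
8. p3, w1
Accessibility: w0Rw0, w0Rw1, w1Rw1
Branch closes: p3 and ¬p3 both at w1.
All branches of the negation close; one closing branch shown above.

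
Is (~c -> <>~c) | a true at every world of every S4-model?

Yes, valid

Tableau for the negation ~((~c -> <>~c) | a):
1. ~((~c -> <>~c) | a), u
2. ~(~c -> <>~c), u   [~|-rule on 1]
3. ~a, u   [~|-rule on 1]
4. ~c, u   [~->-rule on 2]
5. ~<>~c, u   [~->-rule on 2]
6. c, u   [~<>-rule on 5 via uRu]
Accessibility: uRu
Branch closes: c and ~c both at u.
Every branch of the negation's tableau closes; the branch above is one of them.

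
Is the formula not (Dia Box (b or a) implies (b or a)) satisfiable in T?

Satisfiable

1. not (Dia Box (b or a) implies (b or a)), 0
2. Dia Box (b or a), 0
3. not (b or a), 0
4. not b, 0
5. not a, 0
6. Box (b or a), 1
7. b or a, 1
8. a, 1
Accessibility: 0R0, 0R1, 1R1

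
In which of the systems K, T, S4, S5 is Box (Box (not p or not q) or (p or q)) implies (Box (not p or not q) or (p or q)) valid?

T, S4, S5

K-tableau for the negation not (Box (Box (not p or not q) or (p or q)) implies (Box (not p or not q) or (p or q))):
1. not (Box (Box (not p or not q) or (p or q)) implies (Box (not p or not q) or (p or q))), u
2. Box (Box (not p or not q) or (p or q)), u   [neg-implies-rule on 1]
3. not (Box (not p or not q) or (p or q)), u   [neg-implies-rule on 1]
4. not Box (not p or not q), u   [neg-or-rule on 3]
5. not (p or q), u   [neg-or-rule on 3]
6. not p, u   [neg-or-rule on 5]
7. not q, u   [neg-or-rule on 5]
8. not (not p or not q), v   [neg-Box-rule on 4: fresh world v, uRv]
9. p, v   [neg-or-rule on 8]
10. q, v   [neg-or-rule on 8]
11. Box (not p or not q) or (p or q), v   [Box-rule on 2 via uRv]
12. p or q, v   [or-rule on 11 (branches; this branch)]
Accessibility: uRv
Complete open branch: countermodel on a K-frame, so not valid in K.
T-tableau for the negation not (Box (Box (not p or not q) or (p or q)) implies (Box (not p or not q) or (p or q))):
1. not (Box (Box (not p or not q) or (p or q)) implies (Box (not p or not q) or (p or q))), u
2. Box (Box (not p or not q) or (p or q)), u   [neg-implies-rule on 1]
3. not (Box (not p or not q) or (p or q)), u   [neg-implies-rule on 1]
4. not Box (not p or not q), u   [neg-or-rule on 3]
5. not (p or q), u   [neg-or-rule on 3]
6. not p, u   [neg-or-rule on 5]
7. not q, u   [neg-or-rule on 5]
8. Box (not p or not q) or (p or q), u   [Box-rule on 2 via uRu]
9. Box (not p or not q), u   [or-rule on 8 (branches; this branch)]
10. not p or not q, u   [Box-rule on 9 via uRu]
11. not (not p or not q), v   [neg-Box-rule on 4: fresh world v, uRv]
12. p, v   [neg-or-rule on 11]
13. q, v   [neg-or-rule on 11]
14. Box (not p or not q) or (p or q), v   [Box-rule on 2 via uRv]
15. not p or not q, v   [Box-rule on 9 via uRv]
16. p or q, v   [or-rule on 14 (branches; this branch)]
17. not q, v   [or-rule on 15 (branches; this branch)]
Accessibility: uRu, uRv, vRv
Branch closes: q and not q both at v.
Every branch closes (one shown): valid in T, hence also in S4, S5 (every theorem of T is a theorem of S4 and S5).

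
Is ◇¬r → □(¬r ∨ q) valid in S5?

Invalid (countermodel exists)

Tableau for the negation ¬(◇¬r → □(¬r ∨ q)):
1. ¬(◇¬r → □(¬r ∨ q)), 0
2. ◇¬r, 0
3. ¬□(¬r ∨ q), 0
4. ¬r, 1
5. ¬(¬r ∨ q), 2
6. r, 2
7. ¬q, 2
Accessibility: 0R0, 0R1, 0R2, 1R0, 1R1, 1R2, 2R0, 2R1, 2R2
The negation has an open branch (countermodel exists).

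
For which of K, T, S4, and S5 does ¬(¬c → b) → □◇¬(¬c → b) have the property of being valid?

S5-tableau for the negation ¬(¬(¬c → b) → □◇¬(¬c → b)):
1. ¬(¬(¬c → b) → □◇¬(¬c → b)), w0
2. ¬(¬c → b), w0   [¬→-rule on 1]
3. ¬□◇¬(¬c → b), w0   [¬→-rule on 1]
4. ¬c, w0   [¬→-rule on 2]
5. ¬b, w0   [¬→-rule on 2]
6. ¬◇¬(¬c → b), w1   [¬□-rule on 3: fresh world w1, w0Rw1]
7. ¬c → b, w0   [¬◇-rule on 6 via w1Rw0]
8. ¬c → b, w1   [¬◇-rule on 6 via w1Rw1]
9. b, w0   [→-rule on 7 (branches; this branch)]
Accessibility: w0Rw0, w0Rw1, w1Rw0, w1Rw1
Branch closes: b and ¬b both at w0.
Every branch closes (one shown): valid in S5.
S4-tableau for the negation ¬(¬(¬c → b) → □◇¬(¬c → b)):
1. ¬(¬(¬c → b) → □◇¬(¬c → b)), w0
2. ¬(¬c → b), w0   [¬→-rule on 1]
3. ¬□◇¬(¬c → b), w0   [¬→-rule on 1]
4. ¬c, w0   [¬→-rule on 2]
5. ¬b, w0   [¬→-rule on 2]
6. ¬◇¬(¬c → b), w1   [¬□-rule on 3: fresh world w1, w0Rw1]
7. ¬c → b, w1   [¬◇-rule on 6 via w1Rw1]
8. b, w1   [→-rule on 7 (branches; this branch)]
Accessibility: w0Rw0, w0Rw1, w1Rw1
Complete open branch: countermodel on an S4-frame, so not valid in S4, nor in K, T (the same frame is also a K-frame and a T-frame).

S5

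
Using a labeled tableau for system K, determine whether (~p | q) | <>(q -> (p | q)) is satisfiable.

Satisfiable (open branch found)

1. (~p | q) | <>(q -> (p | q)), u
2. <>(q -> (p | q)), u
3. q -> (p | q), v
4. p | q, v
5. q, v
Accessibility: uRv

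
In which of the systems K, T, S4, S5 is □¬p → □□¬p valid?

S4-tableau for the negation ¬(□¬p → □□¬p):
1. ¬(□¬p → □□¬p), u
2. □¬p, u
3. ¬□□¬p, u
4. ¬p, u
5. ¬□¬p, v
6. ¬p, v
7. p, w
8. ¬p, w
Accessibility: uRu, uRv, uRw, vRv, vRw, wRw
Branch closes: p and ¬p both at w.
Every branch closes (one shown): valid in S4, hence also in S5 (every theorem of S4 is a theorem of S5).
T-tableau for the negation ¬(□¬p → □□¬p):
1. ¬(□¬p → □□¬p), u
2. □¬p, u
3. ¬□□¬p, u
4. ¬p, u
5. ¬□¬p, v
6. ¬p, v
7. p, w
Accessibility: uRu, uRv, vRv, vRw, wRw
Complete open branch: countermodel on a T-frame, so not valid in T, nor in K (the same frame is also a K-frame).

S4, S5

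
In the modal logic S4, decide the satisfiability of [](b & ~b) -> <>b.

Yes, satisfiable

1. [](b & ~b) -> <>b, u
2. <>b, u   [->-rule on 1 (branches; this branch)]
3. b, v   [<>-rule on 2: fresh world v, uRv]
Accessibility: uRu, uRv, vRv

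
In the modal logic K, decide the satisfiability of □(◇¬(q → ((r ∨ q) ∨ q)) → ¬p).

Satisfiable

1. □(◇¬(q → ((r ∨ q) ∨ q)) → ¬p), u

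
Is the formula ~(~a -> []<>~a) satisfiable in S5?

1. ~(~a -> []<>~a), 0
2. ~a, 0   [~->-rule on 1]
3. ~[]<>~a, 0   [~->-rule on 1]
4. ~<>~a, 1   [~[]-rule on 3: fresh world 1, 0R1]
5. a, 0   [~<>-rule on 4 via 1R0]
Accessibility: 0R0, 0R1, 1R0, 1R1
Branch closes: a and ~a both at 0.
(One branch shown.) All branches close.

Unsatisfiable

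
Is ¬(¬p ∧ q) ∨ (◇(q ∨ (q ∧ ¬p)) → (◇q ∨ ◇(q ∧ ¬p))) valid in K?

Valid

Tableau for the negation ¬(¬(¬p ∧ q) ∨ (◇(q ∨ (q ∧ ¬p)) → (◇q ∨ ◇(q ∧ ¬p)))):
1. ¬(¬(¬p ∧ q) ∨ (◇(q ∨ (q ∧ ¬p)) → (◇q ∨ ◇(q ∧ ¬p)))), u
2. ¬p ∧ q, u
3. ¬(◇(q ∨ (q ∧ ¬p)) → (◇q ∨ ◇(q ∧ ¬p))), u
4. ¬p, u
5. q, u
6. ◇(q ∨ (q ∧ ¬p)), u
7. ¬(◇q ∨ ◇(q ∧ ¬p)), u
8. ¬◇q, u
9. ¬◇(q ∧ ¬p), u
10. q ∨ (q ∧ ¬p), v
11. ¬q, v
12. ¬(q ∧ ¬p), v
13. q ∧ ¬p, v
14. q, v
15. ¬p, v
Accessibility: uRv
Branch closes: q and ¬q both at v.
Every branch of the negation's tableau closes; the branch above is one of them.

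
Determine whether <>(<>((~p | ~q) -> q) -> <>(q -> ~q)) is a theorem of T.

Not valid

Tableau for the negation ~<>(<>((~p | ~q) -> q) -> <>(q -> ~q)):
1. ~<>(<>((~p | ~q) -> q) -> <>(q -> ~q)), 0
2. ~(<>((~p | ~q) -> q) -> <>(q -> ~q)), 0
3. <>((~p | ~q) -> q), 0
4. ~<>(q -> ~q), 0
5. ~(q -> ~q), 0
6. q, 0
7. (~p | ~q) -> q, 1
8. ~(<>((~p | ~q) -> q) -> <>(q -> ~q)), 1
9. <>((~p | ~q) -> q), 1
10. ~<>(q -> ~q), 1
11. ~(q -> ~q), 1
12. q, 1
13. (~p | ~q) -> q, 2
14. ~(q -> ~q), 2
15. q, 2
Accessibility: 0R0, 0R1, 1R1, 1R2, 2R2
The negation has an open branch (countermodel exists).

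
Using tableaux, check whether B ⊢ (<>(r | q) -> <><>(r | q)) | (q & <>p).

Tableau for the negation ~((<>(r | q) -> <><>(r | q)) | (q & <>p)):
1. ~((<>(r | q) -> <><>(r | q)) | (q & <>p)), w0
2. ~(<>(r | q) -> <><>(r | q)), w0
3. ~(q & <>p), w0
4. <>(r | q), w0
5. ~<><>(r | q), w0
6. ~<>(r | q), w0
7. ~(r | q), w0
8. ~r, w0
9. ~q, w0
10. ~<>p, w0
11. ~p, w0
12. r | q, w1
13. ~<>(r | q), w1
14. ~(r | q), w1
15. ~r, w1
16. ~q, w1
17. ~p, w1
18. q, w1
Accessibility: w0Rw0, w0Rw1, w1Rw0, w1Rw1
Branch closes: q and ~q both at w1.
Every branch of the negation's tableau closes; the branch above is one of them.

Yes, valid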